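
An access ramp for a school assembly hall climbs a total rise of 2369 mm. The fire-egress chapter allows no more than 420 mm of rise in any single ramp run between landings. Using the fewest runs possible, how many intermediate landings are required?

⌈2369/420⌉ = 6 ramp runs.
6 runs are separated by 5 intermediate landings.

5 intermediate landings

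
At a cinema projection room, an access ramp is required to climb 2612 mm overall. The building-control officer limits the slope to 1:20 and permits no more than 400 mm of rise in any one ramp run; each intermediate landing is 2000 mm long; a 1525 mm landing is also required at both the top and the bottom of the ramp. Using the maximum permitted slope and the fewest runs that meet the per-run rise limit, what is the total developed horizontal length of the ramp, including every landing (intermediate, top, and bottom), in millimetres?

At most 400 each: 2612/400 = 6.53, giving 7 ramp runs. That means 6 intermediate landings.
Horizontal run for 2612 mm of rise at 1:20 is 2612 × 20 = 52240 mm.
Intermediate landings: 6 × 2000 = 12000 mm.
Top and bottom landings: 2 × 1525 = 3050 mm.
Total = 52240 + 12000 + 3050 = 67290 mm.

67290 mm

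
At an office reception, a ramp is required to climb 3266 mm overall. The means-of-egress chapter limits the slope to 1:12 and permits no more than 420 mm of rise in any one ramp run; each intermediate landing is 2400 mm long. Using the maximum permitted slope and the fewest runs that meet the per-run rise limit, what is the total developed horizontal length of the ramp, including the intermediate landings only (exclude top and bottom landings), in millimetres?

⌈3266/420⌉ = 8 ramp runs. That means 7 intermediate landings.
Ramp run (horizontal) at 1:12: 3266 × 12 = 39192 mm.
Intermediate landings: 7 × 2400 = 16800 mm.
Developed length = 39192 + 16800 = 55992 mm.

55992 mm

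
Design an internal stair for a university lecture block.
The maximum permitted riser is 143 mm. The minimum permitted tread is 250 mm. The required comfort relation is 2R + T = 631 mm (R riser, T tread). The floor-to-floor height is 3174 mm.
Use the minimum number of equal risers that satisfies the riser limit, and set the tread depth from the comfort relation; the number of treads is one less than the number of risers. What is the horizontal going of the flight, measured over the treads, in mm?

3174 / 143 = 22.20, so 23 risers are needed.
Riser R = 3174 / 23 = 138 mm, within the 143 mm limit.
Tread T = 631 − 2 × 138 = 355 mm (≥ 250 mm).
Going = (23 − 1) × 355 = 7810 mm.

7810 mm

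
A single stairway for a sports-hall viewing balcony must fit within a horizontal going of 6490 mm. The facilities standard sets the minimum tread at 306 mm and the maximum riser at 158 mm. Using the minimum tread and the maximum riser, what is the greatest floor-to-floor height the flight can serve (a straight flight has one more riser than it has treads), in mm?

3476 mm

Treads that fit: ⌊6490 / 306⌋ = 21.
Risers = treads + 1 = 22.
Maximum height = 22 × 158 = 3476 mm.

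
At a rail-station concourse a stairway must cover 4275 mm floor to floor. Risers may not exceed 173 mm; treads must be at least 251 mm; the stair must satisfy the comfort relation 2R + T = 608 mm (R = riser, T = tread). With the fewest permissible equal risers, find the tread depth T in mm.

4275 / 173 = 24.711 → round up to 25 risers.
Each riser is 4275/25 = 171 mm (≤ 173 mm).
Tread T = 608 − 2 × 171 = 266 mm (≥ 251 mm).

266 mm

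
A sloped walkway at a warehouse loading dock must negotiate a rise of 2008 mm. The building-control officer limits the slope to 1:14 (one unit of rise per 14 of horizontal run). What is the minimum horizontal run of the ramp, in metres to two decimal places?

28.11 m

Run = rise × 14 = 2008 × 14 = 28112 mm.
28112 mm = 28.11 m.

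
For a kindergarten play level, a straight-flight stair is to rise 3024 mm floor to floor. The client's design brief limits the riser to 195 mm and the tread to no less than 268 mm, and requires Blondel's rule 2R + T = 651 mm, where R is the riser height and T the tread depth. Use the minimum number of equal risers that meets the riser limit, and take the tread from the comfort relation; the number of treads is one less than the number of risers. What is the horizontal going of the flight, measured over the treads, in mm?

3024 / 195 = 15.51, so 16 risers are needed.
R = 3024 ÷ 16 = 189 mm.
From 2R + T = 651: T = 651 − 378 = 273 mm.
Going = (16 − 1) × 273 = 4095 mm.

4095 mm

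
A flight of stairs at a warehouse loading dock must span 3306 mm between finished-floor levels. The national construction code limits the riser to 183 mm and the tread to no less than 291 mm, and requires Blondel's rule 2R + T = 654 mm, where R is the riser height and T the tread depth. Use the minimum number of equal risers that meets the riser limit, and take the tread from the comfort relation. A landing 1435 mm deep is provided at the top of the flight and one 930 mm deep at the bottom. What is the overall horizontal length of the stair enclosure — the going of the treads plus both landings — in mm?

At most 183 each: 3306/183 = 18.07, giving 19 risers.
R = 3306 ÷ 19 = 174 mm.
From 2R + T = 654: T = 654 − 348 = 306 mm.
Treads = 19 − 1 = 18; going = 18 × 306 = 5508 mm.
Enclosure = 5508 + 1435 + 930 = 7873 mm.

7873 mm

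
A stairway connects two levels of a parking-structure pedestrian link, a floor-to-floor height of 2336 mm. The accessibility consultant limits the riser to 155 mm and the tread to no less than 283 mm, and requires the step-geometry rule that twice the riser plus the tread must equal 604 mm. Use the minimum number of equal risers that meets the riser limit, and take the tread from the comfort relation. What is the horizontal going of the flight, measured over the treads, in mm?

4680 mm

2336 / 155 = 15.07, so 16 risers are needed.
Each riser is 2336/16 = 146 mm (≤ 155 mm).
From 2R + T = 604: T = 604 − 292 = 312 mm.
Going = (16 − 1) × 312 = 4680 mm.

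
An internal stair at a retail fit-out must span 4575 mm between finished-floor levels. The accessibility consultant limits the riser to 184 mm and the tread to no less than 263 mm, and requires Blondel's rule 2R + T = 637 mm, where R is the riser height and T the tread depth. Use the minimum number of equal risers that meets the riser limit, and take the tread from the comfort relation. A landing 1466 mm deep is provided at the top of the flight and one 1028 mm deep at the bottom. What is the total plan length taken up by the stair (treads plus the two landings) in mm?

8998 mm

4575 / 184 = 24.86, so 25 risers are needed.
R = 4575 ÷ 25 = 183 mm.
Tread T = 637 − 2 × 183 = 271 mm (≥ 263 mm).
25 risers give 24 treads; going = 24 × 271 = 6504 mm.
Enclosure = 6504 + 1466 + 1028 = 8998 mm.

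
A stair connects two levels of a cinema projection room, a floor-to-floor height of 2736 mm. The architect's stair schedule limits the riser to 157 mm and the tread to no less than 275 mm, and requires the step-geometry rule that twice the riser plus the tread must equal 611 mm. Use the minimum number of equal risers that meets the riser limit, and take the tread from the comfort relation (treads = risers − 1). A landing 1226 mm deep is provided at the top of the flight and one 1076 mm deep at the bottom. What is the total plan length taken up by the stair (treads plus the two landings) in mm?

7521 mm

⌈2736/157⌉ = 18 risers.
R = 2736 ÷ 18 = 152 mm.
T = 611 − 2·152 = 307 mm, which satisfies the 275 mm minimum.
Going = (18 − 1) × 307 = 5219 mm.
Add landings: 5219 + 1226 + 1076 = 7521 mm.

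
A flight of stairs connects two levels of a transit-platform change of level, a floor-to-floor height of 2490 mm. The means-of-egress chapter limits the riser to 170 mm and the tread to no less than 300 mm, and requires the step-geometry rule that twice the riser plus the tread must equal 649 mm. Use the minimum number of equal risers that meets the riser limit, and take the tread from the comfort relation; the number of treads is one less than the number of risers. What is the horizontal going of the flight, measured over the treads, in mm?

4438 mm

2490 / 170 = 14.647 → round up to 15 risers.
Riser R = 2490 / 15 = 166 mm, within the 170 mm limit.
T = 649 − 2·166 = 317 mm, which satisfies the 300 mm minimum.
Treads = 15 − 1 = 14; going = 14 × 317 = 4438 mm.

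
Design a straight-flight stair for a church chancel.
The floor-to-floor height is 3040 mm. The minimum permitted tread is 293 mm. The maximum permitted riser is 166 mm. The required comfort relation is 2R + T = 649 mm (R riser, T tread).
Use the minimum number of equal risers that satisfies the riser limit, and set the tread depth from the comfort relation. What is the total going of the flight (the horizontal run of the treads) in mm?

3040 / 166 = 18.31, so 19 risers are needed.
Each riser is 3040/19 = 160 mm (≤ 166 mm).
Tread T = 649 − 2 × 160 = 329 mm (≥ 293 mm).
19 risers give 18 treads; going = 18 × 329 = 5922 mm.

5922 mm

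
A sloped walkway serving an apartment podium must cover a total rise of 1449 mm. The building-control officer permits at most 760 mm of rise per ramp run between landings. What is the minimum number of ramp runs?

At most 760 each: 1449/760 = 1.91, giving 2 ramp runs.

2 runs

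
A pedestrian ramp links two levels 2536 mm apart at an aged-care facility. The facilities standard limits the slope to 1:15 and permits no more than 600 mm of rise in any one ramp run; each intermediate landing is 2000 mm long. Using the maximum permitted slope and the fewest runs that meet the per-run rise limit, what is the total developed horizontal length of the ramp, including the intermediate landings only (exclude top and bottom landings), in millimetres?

At most 600 each: 2536/600 = 4.23, giving 5 ramp runs. That means 4 intermediate landings.
Horizontal run for 2536 mm of rise at 1:15 is 2536 × 15 = 38040 mm.
4 intermediate landings contribute 4 × 2000 = 8000 mm.
Developed length = 38040 + 8000 = 46040 mm.

46040 mm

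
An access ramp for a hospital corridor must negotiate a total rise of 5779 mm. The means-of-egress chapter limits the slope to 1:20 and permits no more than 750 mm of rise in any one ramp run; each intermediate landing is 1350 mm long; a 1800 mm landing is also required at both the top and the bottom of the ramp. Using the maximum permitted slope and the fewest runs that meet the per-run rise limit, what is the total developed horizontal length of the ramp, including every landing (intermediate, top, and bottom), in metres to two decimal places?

5779 / 750 = 7.705 → round up to 8 ramp runs. That means 7 intermediate landings.
Horizontal run for 5779 mm of rise at 1:20 is 5779 × 20 = 115580 mm.
Intermediate landings: 7 × 1350 = 9450 mm.
Top and bottom landings: 2 × 1800 = 3600 mm.
Total = 115580 + 9450 + 3600 = 128630 mm.
= 128.63 m.

128.63 m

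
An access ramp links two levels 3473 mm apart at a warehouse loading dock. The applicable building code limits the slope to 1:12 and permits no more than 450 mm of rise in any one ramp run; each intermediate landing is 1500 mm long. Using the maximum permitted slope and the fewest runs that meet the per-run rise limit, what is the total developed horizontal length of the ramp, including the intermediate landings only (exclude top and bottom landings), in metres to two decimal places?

52.18 m

3473 / 450 = 7.718 → round up to 8 ramp runs. That means 7 intermediate landings.
Ramp run (horizontal) at 1:12: 3473 × 12 = 41676 mm.
7 intermediate landings contribute 7 × 1500 = 10500 mm.
Developed length = 41676 + 10500 = 52176 mm.
= 52.18 m.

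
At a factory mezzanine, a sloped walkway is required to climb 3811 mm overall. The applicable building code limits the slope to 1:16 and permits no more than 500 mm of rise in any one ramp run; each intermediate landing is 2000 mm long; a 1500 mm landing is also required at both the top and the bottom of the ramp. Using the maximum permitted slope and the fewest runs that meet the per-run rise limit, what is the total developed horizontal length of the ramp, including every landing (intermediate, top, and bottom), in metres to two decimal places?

3811 / 500 = 7.622 → round up to 8 ramp runs. That means 7 intermediate landings.
Ramp run (horizontal) at 1:16: 3811 × 16 = 60976 mm.
7 intermediate landings contribute 7 × 2000 = 14000 mm.
Top and bottom landings: 2 × 1500 = 3000 mm.
Total = 60976 + 14000 + 3000 = 77976 mm.
= 77.98 m.

77.98 m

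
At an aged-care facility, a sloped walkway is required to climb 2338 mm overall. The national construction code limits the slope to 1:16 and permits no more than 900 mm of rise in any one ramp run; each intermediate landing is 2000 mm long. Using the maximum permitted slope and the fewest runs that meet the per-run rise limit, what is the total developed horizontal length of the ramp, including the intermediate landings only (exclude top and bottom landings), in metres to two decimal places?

2338 / 900 = 2.598 → round up to 3 ramp runs. That means 2 intermediate landings.
Horizontal run for 2338 mm of rise at 1:16 is 2338 × 16 = 37408 mm.
2 intermediate landings contribute 2 × 2000 = 4000 mm.
Developed length = 37408 + 4000 = 41408 mm.
= 41.41 m.

41.41 m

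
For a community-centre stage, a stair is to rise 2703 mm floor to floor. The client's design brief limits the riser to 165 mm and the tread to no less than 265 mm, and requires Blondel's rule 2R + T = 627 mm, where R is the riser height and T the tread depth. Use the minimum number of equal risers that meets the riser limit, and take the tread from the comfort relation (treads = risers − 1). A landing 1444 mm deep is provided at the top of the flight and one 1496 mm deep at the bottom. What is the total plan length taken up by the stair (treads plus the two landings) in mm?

7884 mm

2703 / 165 = 16.38, so 17 risers are needed.
R = 2703 ÷ 17 = 159 mm.
T = 627 − 2·159 = 309 mm, which satisfies the 265 mm minimum.
Going = (17 − 1) × 309 = 4944 mm.
Enclosure = 4944 + 1444 + 1496 = 7884 mm.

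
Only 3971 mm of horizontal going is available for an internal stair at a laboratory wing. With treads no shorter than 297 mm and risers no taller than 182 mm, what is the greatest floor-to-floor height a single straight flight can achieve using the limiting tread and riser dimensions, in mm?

2548 mm

Treads that fit: ⌊3971 / 297⌋ = 13.
Risers = treads + 1 = 14.
Maximum height = 14 × 182 = 2548 mm.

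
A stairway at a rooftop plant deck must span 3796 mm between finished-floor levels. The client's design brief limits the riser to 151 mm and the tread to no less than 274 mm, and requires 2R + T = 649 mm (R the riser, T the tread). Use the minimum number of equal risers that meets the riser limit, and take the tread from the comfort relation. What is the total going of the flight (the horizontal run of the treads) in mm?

⌈3796/151⌉ = 26 risers.
R = 3796 ÷ 26 = 146 mm.
Tread T = 649 − 2 × 146 = 357 mm (≥ 274 mm).
26 risers give 25 treads; going = 25 × 357 = 8925 mm.

8925 mm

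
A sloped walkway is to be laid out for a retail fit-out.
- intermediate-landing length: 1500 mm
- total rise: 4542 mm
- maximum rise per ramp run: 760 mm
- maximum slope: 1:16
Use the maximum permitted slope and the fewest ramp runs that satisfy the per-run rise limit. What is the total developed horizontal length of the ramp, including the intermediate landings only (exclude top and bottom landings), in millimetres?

80172 mm

At most 760 each: 4542/760 = 5.98, giving 6 ramp runs. That means 5 intermediate landings.
Ramp run (horizontal) at 1:16: 4542 × 16 = 72672 mm.
5 intermediate landings contribute 5 × 1500 = 7500 mm.
Developed length = 72672 + 7500 = 80172 mm.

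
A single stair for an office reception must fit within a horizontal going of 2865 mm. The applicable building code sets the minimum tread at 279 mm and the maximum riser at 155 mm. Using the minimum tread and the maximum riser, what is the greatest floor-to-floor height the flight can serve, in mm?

1705 mm

2865 / 279 = 10.27, so 10 treads fit.
Risers = treads + 1 = 11.
Maximum height = 11 × 155 = 1705 mm.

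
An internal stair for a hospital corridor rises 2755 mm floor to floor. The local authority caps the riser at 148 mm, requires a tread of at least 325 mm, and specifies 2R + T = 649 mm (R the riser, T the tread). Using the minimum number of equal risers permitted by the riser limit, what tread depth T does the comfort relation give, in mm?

⌈2755/148⌉ = 19 risers.
R = 2755 ÷ 19 = 145 mm.
From 2R + T = 649: T = 649 − 290 = 359 mm.

359 mm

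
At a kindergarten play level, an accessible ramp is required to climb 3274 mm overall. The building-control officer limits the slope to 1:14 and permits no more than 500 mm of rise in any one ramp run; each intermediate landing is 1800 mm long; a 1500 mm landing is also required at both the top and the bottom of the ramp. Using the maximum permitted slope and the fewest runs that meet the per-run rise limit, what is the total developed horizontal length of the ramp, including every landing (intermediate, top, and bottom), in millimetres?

59636 mm

At most 500 each: 3274/500 = 6.55, giving 7 ramp runs. That means 6 intermediate landings.
Ramp run (horizontal) at 1:14: 3274 × 14 = 45836 mm.
6 intermediate landings contribute 6 × 1800 = 10800 mm.
Top and bottom landings: 2 × 1500 = 3000 mm.
Total = 45836 + 10800 + 3000 = 59636 mm.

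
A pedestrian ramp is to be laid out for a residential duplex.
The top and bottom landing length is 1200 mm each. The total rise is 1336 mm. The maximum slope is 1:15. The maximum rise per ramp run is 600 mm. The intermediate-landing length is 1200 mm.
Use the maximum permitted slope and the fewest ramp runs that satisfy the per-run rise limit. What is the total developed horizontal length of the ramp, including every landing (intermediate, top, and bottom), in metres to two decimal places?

1336 / 600 = 2.227 → round up to 3 ramp runs. That means 2 intermediate landings.
Ramp run (horizontal) at 1:15: 1336 × 15 = 20040 mm.
Intermediate landings: 2 × 1200 = 2400 mm.
Top and bottom landings: 2 × 1200 = 2400 mm.
Total = 20040 + 2400 + 2400 = 24840 mm.
= 24.84 m.

24.84 m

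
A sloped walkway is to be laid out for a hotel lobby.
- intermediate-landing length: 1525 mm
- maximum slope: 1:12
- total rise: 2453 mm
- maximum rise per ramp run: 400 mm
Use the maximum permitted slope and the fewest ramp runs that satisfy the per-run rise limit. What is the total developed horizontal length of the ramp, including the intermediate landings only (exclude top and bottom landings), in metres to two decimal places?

2453 / 400 = 6.13, so 7 ramp runs are needed. That means 6 intermediate landings.
Horizontal run for 2453 mm of rise at 1:12 is 2453 × 12 = 29436 mm.
6 intermediate landings contribute 6 × 1525 = 9150 mm.
Developed length = 29436 + 9150 = 38586 mm.
= 38.59 m.

38.59 m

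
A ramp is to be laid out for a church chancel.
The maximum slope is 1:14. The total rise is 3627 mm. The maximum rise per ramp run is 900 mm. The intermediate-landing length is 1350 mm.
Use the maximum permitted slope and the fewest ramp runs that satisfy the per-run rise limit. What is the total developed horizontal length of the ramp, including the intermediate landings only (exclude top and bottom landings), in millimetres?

56178 mm

⌈3627/900⌉ = 5 ramp runs. That means 4 intermediate landings.
Ramp run (horizontal) at 1:14: 3627 × 14 = 50778 mm.
Intermediate landings: 4 × 1350 = 5400 mm.
Total developed length = 50778 + 5400 = 56178 mm.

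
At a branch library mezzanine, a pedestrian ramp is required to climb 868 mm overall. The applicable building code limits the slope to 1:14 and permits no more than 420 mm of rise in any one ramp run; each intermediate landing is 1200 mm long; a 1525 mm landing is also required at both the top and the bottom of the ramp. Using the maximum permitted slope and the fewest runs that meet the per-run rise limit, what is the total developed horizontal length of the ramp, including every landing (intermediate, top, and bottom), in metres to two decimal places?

17.60 m

At most 420 each: 868/420 = 2.07, giving 3 ramp runs. That means 2 intermediate landings.
Horizontal run for 868 mm of rise at 1:14 is 868 × 14 = 12152 mm.
Intermediate landings: 2 × 1200 = 2400 mm.
Top and bottom landings: 2 × 1525 = 3050 mm.
Total = 12152 + 2400 + 3050 = 17602 mm.
= 17.60 m.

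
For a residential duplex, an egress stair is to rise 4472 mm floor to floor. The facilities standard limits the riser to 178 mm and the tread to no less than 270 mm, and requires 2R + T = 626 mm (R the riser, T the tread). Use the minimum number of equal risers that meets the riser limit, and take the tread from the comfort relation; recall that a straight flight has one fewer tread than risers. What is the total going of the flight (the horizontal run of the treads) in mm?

7050 mm

4472 / 178 = 25.12, so 26 risers are needed.
Riser R = 4472 / 26 = 172 mm, within the 178 mm limit.
From 2R + T = 626: T = 626 − 344 = 282 mm.
Going = (26 − 1) × 282 = 7050 mm.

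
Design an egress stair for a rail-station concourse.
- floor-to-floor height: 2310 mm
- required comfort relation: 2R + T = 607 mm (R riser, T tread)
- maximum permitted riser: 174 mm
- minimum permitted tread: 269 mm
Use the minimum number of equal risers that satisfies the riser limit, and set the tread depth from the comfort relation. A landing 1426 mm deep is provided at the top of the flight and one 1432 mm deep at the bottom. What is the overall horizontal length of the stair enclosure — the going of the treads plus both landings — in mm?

⌈2310/174⌉ = 14 risers.
R = 2310 ÷ 14 = 165 mm.
From 2R + T = 607: T = 607 − 330 = 277 mm.
Treads = 14 − 1 = 13; going = 13 × 277 = 3601 mm.
Add landings: 3601 + 1426 + 1432 = 6459 mm.

6459 mm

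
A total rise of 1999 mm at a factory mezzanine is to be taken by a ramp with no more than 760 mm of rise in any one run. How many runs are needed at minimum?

3 runs

⌈1999/760⌉ = 3 ramp runs.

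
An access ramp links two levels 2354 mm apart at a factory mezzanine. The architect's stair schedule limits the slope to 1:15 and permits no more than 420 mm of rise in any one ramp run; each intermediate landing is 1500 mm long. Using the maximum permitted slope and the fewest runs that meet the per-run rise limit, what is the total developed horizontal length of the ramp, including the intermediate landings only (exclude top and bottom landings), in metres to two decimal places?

2354 / 420 = 5.60, so 6 ramp runs are needed. That means 5 intermediate landings.
Ramp run (horizontal) at 1:15: 2354 × 15 = 35310 mm.
5 intermediate landings contribute 5 × 1500 = 7500 mm.
Developed length = 35310 + 7500 = 42810 mm.
= 42.81 m.

42.81 m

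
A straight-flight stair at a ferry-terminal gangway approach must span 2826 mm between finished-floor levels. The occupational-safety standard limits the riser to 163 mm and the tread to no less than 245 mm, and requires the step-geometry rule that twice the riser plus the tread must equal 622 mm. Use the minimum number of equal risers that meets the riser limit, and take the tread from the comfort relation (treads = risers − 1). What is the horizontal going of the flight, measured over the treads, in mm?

2826 / 163 = 17.34, so 18 risers are needed.
Riser R = 2826 / 18 = 157 mm, within the 163 mm limit.
Tread T = 622 − 2 × 157 = 308 mm (≥ 245 mm).
Going = (18 − 1) × 308 = 5236 mm.

5236 mm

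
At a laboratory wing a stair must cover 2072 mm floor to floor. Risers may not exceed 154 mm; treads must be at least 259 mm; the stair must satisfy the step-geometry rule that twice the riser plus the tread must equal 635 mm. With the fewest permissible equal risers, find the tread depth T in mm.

339 mm

2072 / 154 = 13.455 → round up to 14 risers.
R = 2072 ÷ 14 = 148 mm.
Tread T = 635 − 2 × 148 = 339 mm (≥ 259 mm).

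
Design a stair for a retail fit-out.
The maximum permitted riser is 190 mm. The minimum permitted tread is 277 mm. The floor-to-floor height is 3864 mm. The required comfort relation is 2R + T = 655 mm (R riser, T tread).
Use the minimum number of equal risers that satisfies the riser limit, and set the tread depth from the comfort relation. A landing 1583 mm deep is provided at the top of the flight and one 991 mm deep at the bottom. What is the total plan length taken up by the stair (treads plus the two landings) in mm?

8314 mm

⌈3864/190⌉ = 21 risers.
Riser R = 3864 / 21 = 184 mm, within the 190 mm limit.
Tread T = 655 − 2 × 184 = 287 mm (≥ 277 mm).
Going = (21 − 1) × 287 = 5740 mm.
Enclosure = 5740 + 1583 + 991 = 8314 mm.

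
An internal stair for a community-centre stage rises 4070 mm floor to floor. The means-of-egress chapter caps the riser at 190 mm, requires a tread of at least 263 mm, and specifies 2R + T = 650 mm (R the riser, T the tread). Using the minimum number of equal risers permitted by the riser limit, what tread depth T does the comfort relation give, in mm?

280 mm

At most 190 each: 4070/190 = 21.42, giving 22 risers.
Each riser is 4070/22 = 185 mm (≤ 190 mm).
From 2R + T = 650: T = 650 − 370 = 280 mm.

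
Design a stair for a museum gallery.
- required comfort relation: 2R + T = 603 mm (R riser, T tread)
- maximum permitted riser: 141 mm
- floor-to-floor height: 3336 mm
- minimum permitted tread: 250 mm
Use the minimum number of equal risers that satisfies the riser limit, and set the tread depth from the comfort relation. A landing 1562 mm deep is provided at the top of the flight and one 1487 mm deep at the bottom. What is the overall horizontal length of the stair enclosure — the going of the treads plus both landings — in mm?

10524 mm

3336 / 141 = 23.660 → round up to 24 risers.
Riser R = 3336 / 24 = 139 mm, within the 141 mm limit.
Tread T = 603 − 2 × 139 = 325 mm (≥ 250 mm).
Going = (24 − 1) × 325 = 7475 mm.
Enclosure = 7475 + 1562 + 1487 = 10524 mm.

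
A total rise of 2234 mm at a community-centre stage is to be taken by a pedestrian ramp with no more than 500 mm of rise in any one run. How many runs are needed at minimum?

2234 / 500 = 4.468 → round up to 5 ramp runs.

5 runs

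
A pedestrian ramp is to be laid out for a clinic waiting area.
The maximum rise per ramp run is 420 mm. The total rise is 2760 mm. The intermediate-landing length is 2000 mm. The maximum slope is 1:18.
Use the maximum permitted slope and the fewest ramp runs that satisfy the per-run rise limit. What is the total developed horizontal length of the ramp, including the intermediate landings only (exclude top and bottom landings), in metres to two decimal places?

61.68 m

At most 420 each: 2760/420 = 6.57, giving 7 ramp runs. That means 6 intermediate landings.
Horizontal run for 2760 mm of rise at 1:18 is 2760 × 18 = 49680 mm.
Intermediate landings: 6 × 2000 = 12000 mm.
Developed length = 49680 + 12000 = 61680 mm.
= 61.68 m.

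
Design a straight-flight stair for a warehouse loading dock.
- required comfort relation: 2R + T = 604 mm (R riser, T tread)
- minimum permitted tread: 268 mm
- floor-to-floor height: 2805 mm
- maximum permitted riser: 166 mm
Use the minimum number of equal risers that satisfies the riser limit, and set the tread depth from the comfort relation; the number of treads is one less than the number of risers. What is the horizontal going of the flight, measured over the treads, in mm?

2805 / 166 = 16.90, so 17 risers are needed.
R = 2805 ÷ 17 = 165 mm.
T = 604 − 2·165 = 274 mm, which satisfies the 268 mm minimum.
Treads = 17 − 1 = 16; going = 16 × 274 = 4384 mm.

4384 mm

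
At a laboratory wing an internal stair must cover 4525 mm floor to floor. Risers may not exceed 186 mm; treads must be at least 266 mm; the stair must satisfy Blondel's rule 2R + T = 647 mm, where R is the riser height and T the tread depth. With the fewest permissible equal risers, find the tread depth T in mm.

285 mm

4525 / 186 = 24.33, so 25 risers are needed.
Riser R = 4525 / 25 = 181 mm, within the 186 mm limit.
T = 647 − 2·181 = 285 mm, which satisfies the 266 mm minimum.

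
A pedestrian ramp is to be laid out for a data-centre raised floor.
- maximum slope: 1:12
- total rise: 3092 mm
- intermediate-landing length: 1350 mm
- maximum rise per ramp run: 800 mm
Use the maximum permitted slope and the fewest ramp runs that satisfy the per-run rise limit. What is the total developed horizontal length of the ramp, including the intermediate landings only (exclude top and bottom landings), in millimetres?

3092 / 800 = 3.87, so 4 ramp runs are needed. That means 3 intermediate landings.
Ramp run (horizontal) at 1:12: 3092 × 12 = 37104 mm.
Intermediate landings: 3 × 1350 = 4050 mm.
Total developed length = 37104 + 4050 = 41154 mm.

41154 mm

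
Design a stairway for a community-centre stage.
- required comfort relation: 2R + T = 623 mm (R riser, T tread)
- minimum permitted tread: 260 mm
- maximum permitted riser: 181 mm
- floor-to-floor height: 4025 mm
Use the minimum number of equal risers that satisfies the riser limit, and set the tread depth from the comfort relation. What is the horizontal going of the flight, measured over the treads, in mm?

6006 mm

4025 / 181 = 22.238 → round up to 23 risers.
Riser R = 4025 / 23 = 175 mm, within the 181 mm limit.
Tread T = 623 − 2 × 175 = 273 mm (≥ 260 mm).
23 risers give 22 treads; going = 22 × 273 = 6006 mm.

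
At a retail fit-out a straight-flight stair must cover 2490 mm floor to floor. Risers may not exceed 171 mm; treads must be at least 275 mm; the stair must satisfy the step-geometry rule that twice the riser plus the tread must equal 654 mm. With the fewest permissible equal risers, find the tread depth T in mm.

322 mm

⌈2490/171⌉ = 15 risers.
Each riser is 2490/15 = 166 mm (≤ 171 mm).
From 2R + T = 654: T = 654 − 332 = 322 mm.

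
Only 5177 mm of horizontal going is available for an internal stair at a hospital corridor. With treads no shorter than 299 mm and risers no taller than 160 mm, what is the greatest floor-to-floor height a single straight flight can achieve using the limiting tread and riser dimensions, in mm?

2880 mm

Treads that fit: ⌊5177 / 299⌋ = 17.
Risers = treads + 1 = 18.
Maximum height = 18 × 160 = 2880 mm.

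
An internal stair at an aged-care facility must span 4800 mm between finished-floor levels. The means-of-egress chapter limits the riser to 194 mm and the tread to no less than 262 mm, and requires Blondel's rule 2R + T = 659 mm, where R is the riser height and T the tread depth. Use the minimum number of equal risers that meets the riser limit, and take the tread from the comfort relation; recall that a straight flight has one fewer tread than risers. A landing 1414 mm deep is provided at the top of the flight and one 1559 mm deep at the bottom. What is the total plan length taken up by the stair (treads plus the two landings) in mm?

4800 / 194 = 24.74, so 25 risers are needed.
Riser R = 4800 / 25 = 192 mm, within the 194 mm limit.
T = 659 − 2·192 = 275 mm, which satisfies the 262 mm minimum.
25 risers give 24 treads; going = 24 × 275 = 6600 mm.
Add landings: 6600 + 1414 + 1559 = 9573 mm.

9573 mm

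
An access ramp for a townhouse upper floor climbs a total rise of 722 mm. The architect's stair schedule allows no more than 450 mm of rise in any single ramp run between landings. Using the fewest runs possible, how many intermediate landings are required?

⌈722/450⌉ = 2 ramp runs.
2 runs are separated by 1 intermediate landings.

1 intermediate landings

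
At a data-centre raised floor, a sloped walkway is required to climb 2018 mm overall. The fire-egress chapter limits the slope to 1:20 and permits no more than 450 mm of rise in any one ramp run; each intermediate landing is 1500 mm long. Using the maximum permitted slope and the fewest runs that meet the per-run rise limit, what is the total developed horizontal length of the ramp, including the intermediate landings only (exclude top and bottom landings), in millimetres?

46360 mm

2018 / 450 = 4.48, so 5 ramp runs are needed. That means 4 intermediate landings.
Ramp run (horizontal) at 1:20: 2018 × 20 = 40360 mm.
4 intermediate landings contribute 4 × 1500 = 6000 mm.
Developed length = 40360 + 6000 = 46360 mm.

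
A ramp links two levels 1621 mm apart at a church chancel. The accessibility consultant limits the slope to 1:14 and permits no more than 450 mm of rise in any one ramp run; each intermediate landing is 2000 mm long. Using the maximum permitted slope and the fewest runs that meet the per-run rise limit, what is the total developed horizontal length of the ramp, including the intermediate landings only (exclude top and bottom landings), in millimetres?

1621 / 450 = 3.60, so 4 ramp runs are needed. That means 3 intermediate landings.
Ramp run (horizontal) at 1:14: 1621 × 14 = 22694 mm.
3 intermediate landings contribute 3 × 2000 = 6000 mm.
Developed length = 22694 + 6000 = 28694 mm.

28694 mm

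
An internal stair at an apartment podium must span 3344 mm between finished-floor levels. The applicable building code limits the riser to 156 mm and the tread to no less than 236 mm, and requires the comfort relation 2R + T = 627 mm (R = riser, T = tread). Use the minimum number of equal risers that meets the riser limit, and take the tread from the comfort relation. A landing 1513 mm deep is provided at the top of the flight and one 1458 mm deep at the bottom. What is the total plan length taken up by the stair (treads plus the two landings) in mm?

9754 mm

3344 / 156 = 21.436 → round up to 22 risers.
R = 3344 ÷ 22 = 152 mm.
T = 627 − 2·152 = 323 mm, which satisfies the 236 mm minimum.
Treads = 22 − 1 = 21; going = 21 × 323 = 6783 mm.
Enclosure = 6783 + 1513 + 1458 = 9754 mm.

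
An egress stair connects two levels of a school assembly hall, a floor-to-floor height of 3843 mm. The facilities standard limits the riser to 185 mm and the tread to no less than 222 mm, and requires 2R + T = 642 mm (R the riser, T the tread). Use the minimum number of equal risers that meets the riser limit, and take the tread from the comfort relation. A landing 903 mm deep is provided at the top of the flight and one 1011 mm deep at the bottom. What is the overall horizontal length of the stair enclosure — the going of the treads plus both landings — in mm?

3843 / 185 = 20.77, so 21 risers are needed.
R = 3843 ÷ 21 = 183 mm.
From 2R + T = 642: T = 642 − 366 = 276 mm.
Treads = 21 − 1 = 20; going = 20 × 276 = 5520 mm.
Enclosure = 5520 + 903 + 1011 = 7434 mm.

7434 mm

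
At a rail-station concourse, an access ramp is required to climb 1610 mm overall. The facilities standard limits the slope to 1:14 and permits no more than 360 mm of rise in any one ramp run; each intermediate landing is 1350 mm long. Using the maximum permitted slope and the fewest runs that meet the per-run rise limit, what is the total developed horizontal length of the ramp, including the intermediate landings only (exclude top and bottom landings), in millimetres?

27940 mm

⌈1610/360⌉ = 5 ramp runs. That means 4 intermediate landings.
Horizontal run for 1610 mm of rise at 1:14 is 1610 × 14 = 22540 mm.
4 intermediate landings contribute 4 × 1350 = 5400 mm.
Developed length = 22540 + 5400 = 27940 mm.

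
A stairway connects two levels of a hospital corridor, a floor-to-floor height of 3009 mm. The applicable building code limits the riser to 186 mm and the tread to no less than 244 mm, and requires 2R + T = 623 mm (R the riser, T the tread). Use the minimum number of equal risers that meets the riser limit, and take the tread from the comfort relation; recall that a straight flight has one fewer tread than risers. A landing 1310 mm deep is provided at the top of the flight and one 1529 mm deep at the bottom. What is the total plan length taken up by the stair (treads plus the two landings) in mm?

3009 / 186 = 16.18, so 17 risers are needed.
Riser R = 3009 / 17 = 177 mm, within the 186 mm limit.
Tread T = 623 − 2 × 177 = 269 mm (≥ 244 mm).
Going = (17 − 1) × 269 = 4304 mm.
Enclosure = 4304 + 1310 + 1529 = 7143 mm.

7143 mm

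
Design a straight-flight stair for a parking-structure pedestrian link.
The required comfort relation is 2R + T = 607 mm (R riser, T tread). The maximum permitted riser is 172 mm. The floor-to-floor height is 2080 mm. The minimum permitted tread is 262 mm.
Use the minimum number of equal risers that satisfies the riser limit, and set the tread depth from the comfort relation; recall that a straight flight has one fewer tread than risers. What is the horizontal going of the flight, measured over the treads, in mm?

3444 mm

2080 / 172 = 12.093 → round up to 13 risers.
Riser R = 2080 / 13 = 160 mm, within the 172 mm limit.
T = 607 − 2·160 = 287 mm, which satisfies the 262 mm minimum.
Treads = 13 − 1 = 12; going = 12 × 287 = 3444 mm.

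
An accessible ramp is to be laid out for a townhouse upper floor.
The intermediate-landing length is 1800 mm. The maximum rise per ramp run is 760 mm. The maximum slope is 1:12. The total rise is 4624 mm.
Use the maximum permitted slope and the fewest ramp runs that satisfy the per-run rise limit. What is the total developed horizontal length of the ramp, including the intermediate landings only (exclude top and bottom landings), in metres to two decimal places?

⌈4624/760⌉ = 7 ramp runs. That means 6 intermediate landings.
Horizontal run for 4624 mm of rise at 1:12 is 4624 × 12 = 55488 mm.
6 intermediate landings contribute 6 × 1800 = 10800 mm.
Developed length = 55488 + 10800 = 66288 mm.
= 66.29 m.

66.29 m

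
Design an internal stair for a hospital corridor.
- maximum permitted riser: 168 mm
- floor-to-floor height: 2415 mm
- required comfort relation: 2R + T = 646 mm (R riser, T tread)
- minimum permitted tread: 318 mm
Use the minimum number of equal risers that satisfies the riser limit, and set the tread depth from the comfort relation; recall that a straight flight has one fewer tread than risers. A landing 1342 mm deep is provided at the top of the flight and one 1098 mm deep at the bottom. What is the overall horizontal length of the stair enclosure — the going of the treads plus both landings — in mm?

6976 mm

At most 168 each: 2415/168 = 14.38, giving 15 risers.
Each riser is 2415/15 = 161 mm (≤ 168 mm).
Tread T = 646 − 2 × 161 = 324 mm (≥ 318 mm).
15 risers give 14 treads; going = 14 × 324 = 4536 mm.
Enclosure = 4536 + 1342 + 1098 = 6976 mm.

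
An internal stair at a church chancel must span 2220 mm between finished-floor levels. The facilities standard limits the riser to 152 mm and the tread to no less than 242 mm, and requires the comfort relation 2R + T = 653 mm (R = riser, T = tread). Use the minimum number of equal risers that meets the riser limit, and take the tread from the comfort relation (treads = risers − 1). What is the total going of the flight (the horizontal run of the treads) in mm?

2220 / 152 = 14.61, so 15 risers are needed.
R = 2220 ÷ 15 = 148 mm.
T = 653 − 2·148 = 357 mm, which satisfies the 242 mm minimum.
Treads = 15 − 1 = 14; going = 14 × 357 = 4998 mm.

4998 mm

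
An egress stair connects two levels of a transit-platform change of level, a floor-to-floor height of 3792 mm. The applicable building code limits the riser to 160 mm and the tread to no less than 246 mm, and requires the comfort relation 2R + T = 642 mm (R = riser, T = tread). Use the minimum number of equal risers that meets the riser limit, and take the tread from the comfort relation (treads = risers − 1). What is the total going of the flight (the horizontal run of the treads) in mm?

3792 / 160 = 23.70, so 24 risers are needed.
R = 3792 ÷ 24 = 158 mm.
Tread T = 642 − 2 × 158 = 326 mm (≥ 246 mm).
24 risers give 23 treads; going = 23 × 326 = 7498 mm.

7498 mm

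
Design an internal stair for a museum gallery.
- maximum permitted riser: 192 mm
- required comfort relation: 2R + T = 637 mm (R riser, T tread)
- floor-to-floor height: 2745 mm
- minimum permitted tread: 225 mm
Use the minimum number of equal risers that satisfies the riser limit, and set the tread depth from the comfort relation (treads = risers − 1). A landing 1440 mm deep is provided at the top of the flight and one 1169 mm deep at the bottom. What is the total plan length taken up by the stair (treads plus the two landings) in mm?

6403 mm

At most 192 each: 2745/192 = 14.30, giving 15 risers.
Each riser is 2745/15 = 183 mm (≤ 192 mm).
T = 637 − 2·183 = 271 mm, which satisfies the 225 mm minimum.
15 risers give 14 treads; going = 14 × 271 = 3794 mm.
Enclosure = 3794 + 1440 + 1169 = 6403 mm.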